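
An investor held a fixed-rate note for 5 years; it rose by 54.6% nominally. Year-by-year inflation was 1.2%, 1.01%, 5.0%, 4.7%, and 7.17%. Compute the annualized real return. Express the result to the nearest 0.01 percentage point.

Cumulative inflation factor: 1.012 × 1.0101 × 1.050 × 1.047 × 1.0717 ≈ 1.20435.
Nominal growth factor: 1.54600. Real growth factor = 1.54600 / 1.20435 ≈ 1.28368.
Annualized: 1.28368^(1/5) − 1 ≈ 0.05121.

5.12%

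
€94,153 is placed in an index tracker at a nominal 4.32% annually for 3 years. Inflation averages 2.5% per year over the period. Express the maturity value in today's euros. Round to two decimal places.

Nominal value at maturity: €94,153 × (1 + 4.32%)^3 ≈ €106,889.96.
Price-level factor over 3 years: (1 + 2.5%)^3 = 1.076890625.
The maturity value deflated by that factor is the answer in today's purchasing power.

€99,257.95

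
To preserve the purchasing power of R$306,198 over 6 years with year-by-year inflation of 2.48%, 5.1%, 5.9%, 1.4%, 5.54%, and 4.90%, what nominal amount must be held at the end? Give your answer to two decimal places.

Cumulative price-level factor: 1.0248 × 1.051 × 1.059 × 1.014 × 1.0554 × 1.0490 ≈ 1.2804668099.
Multiplying R$306,198 by the price-level factor gives the future nominal sum.

R$392,076.38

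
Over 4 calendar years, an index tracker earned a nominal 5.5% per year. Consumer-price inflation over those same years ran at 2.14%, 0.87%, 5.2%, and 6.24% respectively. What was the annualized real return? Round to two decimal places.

Cumulative inflation factor: 1.0214 × 1.0087 × 1.052 × 1.0624 ≈ 1.15149.
Nominal growth factor: 1.23882. Real growth factor = 1.23882 / 1.15149 ≈ 1.07584.
Annualized: 1.07584^(1/4) − 1 ≈ 0.01844.

1.84%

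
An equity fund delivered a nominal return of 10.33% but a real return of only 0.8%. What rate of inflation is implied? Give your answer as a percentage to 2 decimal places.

9.45%

From (1+r_nom) = (1+r_real)(1+π), we get 1+π = (1 + 10.33%)/(1 + 0.8%) = 1.1033/1.008 ≈ 1.09454.
So π ≈ 9.4544%.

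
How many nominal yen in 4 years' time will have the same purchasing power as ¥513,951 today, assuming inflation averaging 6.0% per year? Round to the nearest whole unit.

Cumulative price-level factor: (1+6.0%)^4 = 1.26247696.
Multiplying ¥513,951 by the price-level factor gives the future nominal sum.

¥648,851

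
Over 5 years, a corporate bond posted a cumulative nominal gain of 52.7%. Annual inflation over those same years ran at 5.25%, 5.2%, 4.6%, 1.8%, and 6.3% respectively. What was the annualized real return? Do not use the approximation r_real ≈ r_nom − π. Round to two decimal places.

Cumulative inflation factor: 1.0525 × 1.052 × 1.046 × 1.018 × 1.063 ≈ 1.25329.
Nominal growth factor: 1.52700. Real growth factor = 1.52700 / 1.25329 ≈ 1.21840.
Annualized: 1.21840^(1/5) − 1 ≈ 0.04030.

4.03%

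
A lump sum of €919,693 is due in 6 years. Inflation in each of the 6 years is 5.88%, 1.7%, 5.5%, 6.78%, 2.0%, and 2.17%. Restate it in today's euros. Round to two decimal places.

€727,515.17

Price-level factor over 6 years: 1.0588 × 1.017 × 1.055 × 1.0678 × 1.020 × 1.0217 ≈ 1.2641564558.
Purchasing power today: €919,693 divided by that factor.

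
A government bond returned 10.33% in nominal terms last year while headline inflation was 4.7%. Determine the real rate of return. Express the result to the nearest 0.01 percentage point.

5.38%

Real return via the Fisher equation: (1 + 10.33%)/(1 + 4.7%) − 1 = 1.1033/1.047 − 1 ≈ 0.05377.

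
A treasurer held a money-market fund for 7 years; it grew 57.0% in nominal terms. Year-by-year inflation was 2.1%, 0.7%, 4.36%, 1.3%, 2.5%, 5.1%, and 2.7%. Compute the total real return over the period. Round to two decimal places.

Cumulative inflation factor: 1.021 × 1.007 × 1.0436 × 1.013 × 1.025 × 1.051 × 1.027 ≈ 1.20253.
Nominal growth factor: 1.57000. Real growth factor = 1.57000 / 1.20253 ≈ 1.30558.
Total real return ≈ 30.5581%.

30.56%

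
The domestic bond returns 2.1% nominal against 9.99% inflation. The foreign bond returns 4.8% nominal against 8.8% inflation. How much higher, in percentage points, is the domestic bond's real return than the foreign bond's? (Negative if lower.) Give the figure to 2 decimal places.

-3.50

The domestic bond real return: 1.021/1.0999 − 1 = -7.173%.
The foreign bond real return: 1.048/1.088 − 1 = -3.676%.
Difference: -7.173 − (-3.676) = -3.497 pp.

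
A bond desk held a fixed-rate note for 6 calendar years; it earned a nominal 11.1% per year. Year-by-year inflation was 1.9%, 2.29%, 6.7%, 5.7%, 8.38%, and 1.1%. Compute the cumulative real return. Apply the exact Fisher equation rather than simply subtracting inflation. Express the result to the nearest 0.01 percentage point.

45.99%

Cumulative inflation factor: 1.019 × 1.0229 × 1.067 × 1.057 × 1.0838 × 1.011 ≈ 1.28809.
Nominal growth factor: 1.88055. Real growth factor = 1.88055 / 1.28809 ≈ 1.45995.
Total real return ≈ 45.9948%.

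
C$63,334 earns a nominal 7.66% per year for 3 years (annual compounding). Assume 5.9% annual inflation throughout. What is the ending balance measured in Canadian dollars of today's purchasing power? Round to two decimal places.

Nominal value at maturity: C$63,334 × (1 + 7.66%)^3 ≈ C$79,031.47.
Price-level factor over 3 years: (1 + 5.9%)^3 = 1.187648379.
The maturity value deflated by that factor is the answer in today's purchasing power.

C$66,544.50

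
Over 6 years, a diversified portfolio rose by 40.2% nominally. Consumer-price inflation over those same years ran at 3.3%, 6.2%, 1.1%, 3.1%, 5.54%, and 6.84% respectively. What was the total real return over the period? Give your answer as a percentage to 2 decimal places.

Cumulative inflation factor: 1.033 × 1.062 × 1.011 × 1.031 × 1.0554 × 1.0684 ≈ 1.28939.
Nominal growth factor: 1.40200. Real growth factor = 1.40200 / 1.28939 ≈ 1.08733.
Total real return ≈ 8.7333%.

8.73%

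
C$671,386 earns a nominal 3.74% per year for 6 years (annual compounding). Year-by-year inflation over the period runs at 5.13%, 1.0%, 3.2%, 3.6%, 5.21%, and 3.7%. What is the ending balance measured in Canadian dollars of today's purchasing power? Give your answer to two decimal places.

C$675,657.30

Nominal value at maturity: C$671,386 × (1 + 3.74%)^6 ≈ C$836,854.09.
Price-level factor over 6 years: 1.0513 × 1.010 × 1.032 × 1.036 × 1.0521 × 1.037 ≈ 1.2385777325.
The maturity value deflated by that factor is the answer in today's purchasing power.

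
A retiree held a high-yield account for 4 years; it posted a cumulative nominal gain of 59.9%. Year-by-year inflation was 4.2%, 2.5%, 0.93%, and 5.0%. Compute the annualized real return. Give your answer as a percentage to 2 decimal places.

Cumulative inflation factor: 1.042 × 1.025 × 1.0093 × 1.050 ≈ 1.13188.
Nominal growth factor: 1.59900. Real growth factor = 1.59900 / 1.13188 ≈ 1.41269.
Annualized: 1.41269^(1/4) − 1 ≈ 0.09021.

9.02%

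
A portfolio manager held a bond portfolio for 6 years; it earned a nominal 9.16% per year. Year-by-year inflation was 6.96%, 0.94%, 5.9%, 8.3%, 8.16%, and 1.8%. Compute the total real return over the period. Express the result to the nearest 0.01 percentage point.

Cumulative inflation factor: 1.0696 × 1.0094 × 1.059 × 1.083 × 1.0816 × 1.018 ≈ 1.36340.
Nominal growth factor: 1.69193. Real growth factor = 1.69193 / 1.36340 ≈ 1.24096.
Total real return ≈ 24.0959%.

24.10%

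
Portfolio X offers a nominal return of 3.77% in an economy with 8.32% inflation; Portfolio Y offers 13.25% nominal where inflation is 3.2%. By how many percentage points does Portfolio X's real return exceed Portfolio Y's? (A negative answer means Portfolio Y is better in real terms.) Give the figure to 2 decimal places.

-13.94

Portfolio X real return: 1.0377/1.0832 − 1 = -4.201%.
Portfolio Y real return: 1.1325/1.032 − 1 = 9.738%.
Difference: -4.201 − 9.738 = -13.939 pp.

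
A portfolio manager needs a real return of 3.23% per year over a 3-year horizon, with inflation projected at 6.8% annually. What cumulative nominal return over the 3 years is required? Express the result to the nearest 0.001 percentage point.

34.008%

Required annual nominal rate: (1+3.23%)(1+6.8%) − 1 = 10.24964%.
Cumulative over 3 years: (1 + 0.1024964)^3 − 1 ≈ 0.34008.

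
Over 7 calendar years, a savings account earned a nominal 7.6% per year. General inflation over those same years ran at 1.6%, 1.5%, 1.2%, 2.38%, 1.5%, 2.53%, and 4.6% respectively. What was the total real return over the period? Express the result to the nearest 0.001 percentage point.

Cumulative inflation factor: 1.016 × 1.015 × 1.012 × 1.0238 × 1.015 × 1.0253 × 1.046 ≈ 1.16307.
Nominal growth factor: 1.66988. Real growth factor = 1.66988 / 1.16307 ≈ 1.43576.
Total real return ≈ 43.5760%.

43.576%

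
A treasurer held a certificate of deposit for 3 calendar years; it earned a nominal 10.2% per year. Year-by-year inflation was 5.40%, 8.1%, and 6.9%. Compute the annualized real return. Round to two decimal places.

Cumulative inflation factor: 1.0540 × 1.081 × 1.069 ≈ 1.21799.
Nominal growth factor: 1.33827. Real growth factor = 1.33827 / 1.21799 ≈ 1.09875.
Annualized: 1.09875^(1/3) − 1 ≈ 0.03189.

3.19%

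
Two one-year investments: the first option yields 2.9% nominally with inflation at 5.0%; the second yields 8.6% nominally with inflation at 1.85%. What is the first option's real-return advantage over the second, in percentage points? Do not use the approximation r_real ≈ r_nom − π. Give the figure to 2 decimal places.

The first option real return: 1.029/1.050 − 1 = -2.000%.
The second real return: 1.086/1.0185 − 1 = 6.627%.
Difference: -2.000 − 6.627 = -8.627 pp.

-8.63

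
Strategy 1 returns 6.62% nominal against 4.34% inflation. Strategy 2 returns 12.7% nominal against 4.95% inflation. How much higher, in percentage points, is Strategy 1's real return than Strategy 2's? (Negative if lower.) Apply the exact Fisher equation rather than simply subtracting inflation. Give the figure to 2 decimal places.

-5.20

Strategy 1 real return: 1.0662/1.0434 − 1 = 2.185%.
Strategy 2 real return: 1.127/1.0495 − 1 = 7.384%.
Difference: 2.185 − 7.384 = -5.199 pp.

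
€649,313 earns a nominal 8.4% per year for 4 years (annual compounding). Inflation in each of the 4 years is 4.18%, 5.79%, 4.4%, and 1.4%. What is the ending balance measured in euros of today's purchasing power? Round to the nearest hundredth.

Nominal value at maturity: €649,313 × (1 + 8.4%)^4 ≈ €896,543.21.
Price-level factor over 4 years: 1.0418 × 1.0579 × 1.044 × 1.014 ≈ 1.1667220988.
The maturity value deflated by that factor is the answer in today's purchasing power.

€768,429.10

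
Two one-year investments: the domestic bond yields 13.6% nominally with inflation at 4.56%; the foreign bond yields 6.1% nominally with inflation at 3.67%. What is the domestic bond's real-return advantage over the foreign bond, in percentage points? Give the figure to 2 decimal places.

The domestic bond real return: 1.136/1.0456 − 1 = 8.646%.
The foreign bond real return: 1.061/1.0367 − 1 = 2.344%.
Difference: 8.646 − 2.344 = 6.302 pp.

6.30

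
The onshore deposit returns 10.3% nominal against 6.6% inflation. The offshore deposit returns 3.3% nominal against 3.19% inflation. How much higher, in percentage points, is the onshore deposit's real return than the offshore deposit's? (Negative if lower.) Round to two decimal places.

The onshore deposit real return: 1.103/1.066 − 1 = 3.471%.
The offshore deposit real return: 1.033/1.0319 − 1 = 0.107%.
Difference: 3.471 − 0.107 = 3.364 pp.

3.36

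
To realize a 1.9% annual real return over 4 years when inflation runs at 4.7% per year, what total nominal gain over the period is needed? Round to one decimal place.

Required annual nominal rate: (1+1.9%)(1+4.7%) − 1 = 6.6893%.
Cumulative over 4 years: (1 + 0.066893)^4 − 1 ≈ 0.29564.

29.6%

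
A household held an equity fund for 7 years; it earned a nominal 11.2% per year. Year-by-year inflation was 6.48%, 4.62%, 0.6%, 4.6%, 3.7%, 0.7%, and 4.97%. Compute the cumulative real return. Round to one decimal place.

63.6%

Cumulative inflation factor: 1.0648 × 1.0462 × 1.006 × 1.046 × 1.037 × 1.007 × 1.0497 ≈ 1.28495.
Nominal growth factor: 2.10249. Real growth factor = 2.10249 / 1.28495 ≈ 1.63624.
Total real return ≈ 63.6242%.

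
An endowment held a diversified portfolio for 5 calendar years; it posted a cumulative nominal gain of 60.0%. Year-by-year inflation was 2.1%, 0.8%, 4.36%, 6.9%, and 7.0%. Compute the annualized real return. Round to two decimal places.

5.43%

Cumulative inflation factor: 1.021 × 1.008 × 1.0436 × 1.069 × 1.070 ≈ 1.22852.
Nominal growth factor: 1.60000. Real growth factor = 1.60000 / 1.22852 ≈ 1.30238.
Annualized: 1.30238^(1/5) − 1 ≈ 0.05426.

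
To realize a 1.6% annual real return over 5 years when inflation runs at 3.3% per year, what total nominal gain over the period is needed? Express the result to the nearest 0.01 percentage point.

27.34%

Required annual nominal rate: (1+1.6%)(1+3.3%) − 1 = 4.9528%.
Cumulative over 5 years: (1 + 0.049528)^5 − 1 ≈ 0.27342.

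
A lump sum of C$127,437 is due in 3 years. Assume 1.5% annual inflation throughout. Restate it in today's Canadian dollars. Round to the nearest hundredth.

Price-level factor over 3 years: (1 + 1.5%)^3 = 1.045678375.
Purchasing power today: C$127,437 divided by that factor.

C$121,870.17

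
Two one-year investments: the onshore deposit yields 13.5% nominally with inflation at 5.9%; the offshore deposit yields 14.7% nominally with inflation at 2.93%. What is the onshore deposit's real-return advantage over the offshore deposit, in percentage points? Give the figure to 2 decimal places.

The onshore deposit real return: 1.135/1.059 − 1 = 7.177%.
The offshore deposit real return: 1.147/1.0293 − 1 = 11.435%.
Difference: 7.177 − 11.435 = -4.258 pp.

-4.26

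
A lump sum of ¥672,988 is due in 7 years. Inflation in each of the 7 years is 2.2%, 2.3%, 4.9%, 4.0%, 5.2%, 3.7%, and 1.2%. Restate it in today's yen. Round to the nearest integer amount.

Price-level factor over 7 years: 1.022 × 1.023 × 1.049 × 1.040 × 1.052 × 1.037 × 1.012 ≈ 1.2592453787.
Purchasing power today: ¥672,988 divided by that factor.

¥534,438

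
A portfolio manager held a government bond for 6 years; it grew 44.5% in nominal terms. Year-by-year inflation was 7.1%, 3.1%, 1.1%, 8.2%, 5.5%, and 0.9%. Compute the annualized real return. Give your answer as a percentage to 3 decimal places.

Cumulative inflation factor: 1.071 × 1.031 × 1.011 × 1.082 × 1.055 × 1.009 ≈ 1.28579.
Nominal growth factor: 1.44500. Real growth factor = 1.44500 / 1.28579 ≈ 1.12382.
Annualized: 1.12382^(1/6) − 1 ≈ 0.01965.

1.965%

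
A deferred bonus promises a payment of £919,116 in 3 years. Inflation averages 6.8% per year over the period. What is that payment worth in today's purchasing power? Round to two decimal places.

Price-level factor over 3 years: (1 + 6.8%)^3 = 1.218186432.
Purchasing power today: £919,116 divided by that factor.

£754,495.35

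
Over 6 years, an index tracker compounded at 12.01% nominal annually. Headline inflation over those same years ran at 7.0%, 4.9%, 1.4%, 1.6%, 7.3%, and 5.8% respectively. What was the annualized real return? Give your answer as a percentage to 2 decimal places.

Cumulative inflation factor: 1.070 × 1.049 × 1.014 × 1.016 × 1.073 × 1.058 ≈ 1.31273.
Nominal growth factor: 1.97488. Real growth factor = 1.97488 / 1.31273 ≈ 1.50440.
Annualized: 1.50440^(1/6) − 1 ≈ 0.07044.

7.04%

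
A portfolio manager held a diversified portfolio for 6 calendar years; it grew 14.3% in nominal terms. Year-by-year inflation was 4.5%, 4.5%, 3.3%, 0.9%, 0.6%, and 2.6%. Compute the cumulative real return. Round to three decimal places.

Cumulative inflation factor: 1.045 × 1.045 × 1.033 × 1.009 × 1.006 × 1.026 ≈ 1.17481.
Nominal growth factor: 1.14300. Real growth factor = 1.14300 / 1.17481 ≈ 0.97292.
Total real return ≈ -2.7081%.

-2.708%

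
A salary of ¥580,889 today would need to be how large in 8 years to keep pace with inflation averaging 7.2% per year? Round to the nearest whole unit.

¥1,013,098

Cumulative price-level factor: (1+7.2%)^8 ≈ 1.7440473951.
The nominal amount required is ¥580,889 scaled up by that factor.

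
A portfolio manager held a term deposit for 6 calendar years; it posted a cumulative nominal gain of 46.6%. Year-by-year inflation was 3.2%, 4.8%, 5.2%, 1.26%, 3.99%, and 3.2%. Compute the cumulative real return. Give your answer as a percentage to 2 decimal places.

18.57%

Cumulative inflation factor: 1.032 × 1.048 × 1.052 × 1.0126 × 1.0399 × 1.032 ≈ 1.23642.
Nominal growth factor: 1.46600. Real growth factor = 1.46600 / 1.23642 ≈ 1.18568.
Total real return ≈ 18.5682%.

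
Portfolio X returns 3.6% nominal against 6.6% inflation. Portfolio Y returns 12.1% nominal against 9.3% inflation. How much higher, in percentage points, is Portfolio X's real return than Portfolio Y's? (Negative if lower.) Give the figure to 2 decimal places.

Portfolio X real return: 1.036/1.066 − 1 = -2.814%.
Portfolio Y real return: 1.121/1.093 − 1 = 2.562%.
Difference: -2.814 − 2.562 = -5.376 pp.

-5.38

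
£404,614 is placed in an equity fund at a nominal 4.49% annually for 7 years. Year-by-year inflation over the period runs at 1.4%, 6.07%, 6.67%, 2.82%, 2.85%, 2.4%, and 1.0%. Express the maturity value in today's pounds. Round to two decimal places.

£438,518.55

Nominal value at maturity: £404,614 × (1 + 4.49%)^7 ≈ £550,255.02.
Price-level factor over 7 years: 1.014 × 1.0607 × 1.0667 × 1.0282 × 1.0285 × 1.024 × 1.010 ≈ 1.2548044348.
Dividing the nominal maturity value by the price-level factor gives the value in today's money.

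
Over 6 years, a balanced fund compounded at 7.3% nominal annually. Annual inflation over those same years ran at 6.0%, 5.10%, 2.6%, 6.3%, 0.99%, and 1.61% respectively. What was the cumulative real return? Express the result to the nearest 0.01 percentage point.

22.40%

Cumulative inflation factor: 1.060 × 1.0510 × 1.026 × 1.063 × 1.0099 × 1.0161 ≈ 1.24682.
Nominal growth factor: 1.52615. Real growth factor = 1.52615 / 1.24682 ≈ 1.22404.
Total real return ≈ 22.4036%.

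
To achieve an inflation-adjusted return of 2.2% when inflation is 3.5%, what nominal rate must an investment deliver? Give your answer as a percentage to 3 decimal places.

By the Fisher equation, 1 + r_nom = (1 + 2.2%)(1 + 3.5%) = 1.022 × 1.035 = 1.05777.
So r_nom = 5.777%.

5.777%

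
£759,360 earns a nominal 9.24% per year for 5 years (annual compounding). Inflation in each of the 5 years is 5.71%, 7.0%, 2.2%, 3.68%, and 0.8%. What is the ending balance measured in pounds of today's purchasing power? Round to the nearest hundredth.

£977,799.72

Nominal value at maturity: £759,360 × (1 + 9.24%)^5 ≈ £1,181,289.04.
Price-level factor over 5 years: 1.0571 × 1.070 × 1.022 × 1.0368 × 1.008 ≈ 1.2081094096.
The maturity value deflated by that factor is the answer in today's purchasing power.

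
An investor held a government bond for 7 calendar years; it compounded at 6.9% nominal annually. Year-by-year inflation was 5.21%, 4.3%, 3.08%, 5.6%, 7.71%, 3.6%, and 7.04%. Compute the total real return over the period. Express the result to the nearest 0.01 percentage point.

11.82%

Cumulative inflation factor: 1.0521 × 1.043 × 1.0308 × 1.056 × 1.0771 × 1.036 × 1.0704 ≈ 1.42673.
Nominal growth factor: 1.59531. Real growth factor = 1.59531 / 1.42673 ≈ 1.11816.
Total real return ≈ 11.8156%.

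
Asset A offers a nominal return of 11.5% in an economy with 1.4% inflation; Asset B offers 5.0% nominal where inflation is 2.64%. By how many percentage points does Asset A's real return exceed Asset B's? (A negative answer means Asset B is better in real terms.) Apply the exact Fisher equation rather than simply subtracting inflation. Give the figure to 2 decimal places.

Asset A real return: 1.115/1.014 − 1 = 9.961%.
Asset B real return: 1.050/1.0264 − 1 = 2.299%.
Difference: 9.961 − 2.299 = 7.662 pp.

7.66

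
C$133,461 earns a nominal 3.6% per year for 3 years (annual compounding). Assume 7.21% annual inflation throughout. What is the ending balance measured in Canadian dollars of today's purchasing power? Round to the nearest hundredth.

Nominal value at maturity: C$133,461 × (1 + 3.6%)^3 ≈ C$148,399.91.
Price-level factor over 3 years: (1 + 7.21%)^3 ≈ 1.2322700354.
The maturity value deflated by that factor is the answer in today's purchasing power.

C$120,428.08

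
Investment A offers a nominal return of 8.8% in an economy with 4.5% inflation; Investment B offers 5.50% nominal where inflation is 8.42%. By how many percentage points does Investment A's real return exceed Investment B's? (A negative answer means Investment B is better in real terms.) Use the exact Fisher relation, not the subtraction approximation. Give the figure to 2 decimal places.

Investment A real return: 1.088/1.045 − 1 = 4.115%.
Investment B real return: 1.0550/1.0842 − 1 = -2.693%.
Difference: 4.115 − (-2.693) = 6.808 pp.

6.81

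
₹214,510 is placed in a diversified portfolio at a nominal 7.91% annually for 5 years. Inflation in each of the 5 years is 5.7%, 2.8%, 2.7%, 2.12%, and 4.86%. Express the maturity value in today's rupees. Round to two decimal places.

₹262,661.73

Nominal value at maturity: ₹214,510 × (1 + 7.91%)^5 ≈ ₹313,874.48.
Price-level factor over 5 years: 1.057 × 1.028 × 1.027 × 1.0212 × 1.0486 ≈ 1.1949760608.
Dividing the nominal maturity value by the price-level factor gives the value in today's money.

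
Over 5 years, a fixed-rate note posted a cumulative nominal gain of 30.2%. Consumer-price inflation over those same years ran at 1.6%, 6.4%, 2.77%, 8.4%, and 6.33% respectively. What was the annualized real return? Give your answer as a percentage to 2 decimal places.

0.33%

Cumulative inflation factor: 1.016 × 1.064 × 1.0277 × 1.084 × 1.0633 ≈ 1.28052.
Nominal growth factor: 1.30200. Real growth factor = 1.30200 / 1.28052 ≈ 1.01677.
Annualized: 1.01677^(1/5) − 1 ≈ 0.00333.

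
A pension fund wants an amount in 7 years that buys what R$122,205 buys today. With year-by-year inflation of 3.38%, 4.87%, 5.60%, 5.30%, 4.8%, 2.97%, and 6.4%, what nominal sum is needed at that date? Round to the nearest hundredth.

R$169,154.16

Cumulative price-level factor: 1.0338 × 1.0487 × 1.0560 × 1.0530 × 1.048 × 1.0297 × 1.064 ≈ 1.3841836294.
The nominal amount required is R$122,205 scaled up by that factor.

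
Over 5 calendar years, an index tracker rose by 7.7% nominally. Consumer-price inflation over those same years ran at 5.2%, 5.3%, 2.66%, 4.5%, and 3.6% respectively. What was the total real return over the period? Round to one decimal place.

-12.5%

Cumulative inflation factor: 1.052 × 1.053 × 1.0266 × 1.045 × 1.036 ≈ 1.23118.
Nominal growth factor: 1.07700. Real growth factor = 1.07700 / 1.23118 ≈ 0.87477.
Total real return ≈ -12.5229%.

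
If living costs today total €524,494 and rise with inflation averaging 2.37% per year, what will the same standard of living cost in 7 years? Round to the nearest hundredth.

€617,944.47

Cumulative price-level factor: (1+2.37%)^7 ≈ 1.1781726125.
Multiplying €524,494 by the price-level factor gives the future nominal sum.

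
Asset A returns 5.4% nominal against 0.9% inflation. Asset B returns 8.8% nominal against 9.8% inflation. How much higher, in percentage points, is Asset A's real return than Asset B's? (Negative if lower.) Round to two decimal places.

5.37

Asset A real return: 1.054/1.009 − 1 = 4.460%.
Asset B real return: 1.088/1.098 − 1 = -0.911%.
Difference: 4.460 − (-0.911) = 5.371 pp.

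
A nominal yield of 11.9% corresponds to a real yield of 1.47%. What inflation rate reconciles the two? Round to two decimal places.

10.28%

From (1+r_nom) = (1+r_real)(1+π), we get 1+π = (1 + 11.9%)/(1 + 1.47%) = 1.119/1.0147 ≈ 1.10279.
So π ≈ 10.2789%.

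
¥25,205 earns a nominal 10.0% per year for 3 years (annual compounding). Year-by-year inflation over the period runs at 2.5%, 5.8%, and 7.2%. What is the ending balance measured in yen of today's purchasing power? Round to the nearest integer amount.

¥28,858

Nominal value at maturity: ¥25,205 × (1 + 10.0%)^3 ≈ ¥33,548.
Price-level factor over 3 years: 1.025 × 1.058 × 1.072 = 1.1625304.
Dividing the nominal maturity value by the price-level factor gives the value in today's money.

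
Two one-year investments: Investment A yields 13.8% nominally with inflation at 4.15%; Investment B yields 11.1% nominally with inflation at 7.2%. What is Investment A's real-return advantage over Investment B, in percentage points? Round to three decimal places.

Investment A real return: 1.138/1.0415 − 1 = 9.2655%.
Investment B real return: 1.111/1.072 − 1 = 3.6381%.
Difference: 9.2655 − 3.6381 = 5.6274 pp.

5.627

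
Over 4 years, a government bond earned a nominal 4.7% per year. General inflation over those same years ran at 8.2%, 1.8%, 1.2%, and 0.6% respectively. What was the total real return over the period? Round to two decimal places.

Cumulative inflation factor: 1.082 × 1.018 × 1.012 × 1.006 ≈ 1.12138.
Nominal growth factor: 1.20167. Real growth factor = 1.20167 / 1.12138 ≈ 1.07160.
Total real return ≈ 7.1601%.

7.16%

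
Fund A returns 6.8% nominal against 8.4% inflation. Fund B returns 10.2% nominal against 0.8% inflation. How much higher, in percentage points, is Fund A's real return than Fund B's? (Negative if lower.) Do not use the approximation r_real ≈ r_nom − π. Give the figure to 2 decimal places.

-10.80

Fund A real return: 1.068/1.084 − 1 = -1.476%.
Fund B real return: 1.102/1.008 − 1 = 9.325%.
Difference: -1.476 − 9.325 = -10.801 pp.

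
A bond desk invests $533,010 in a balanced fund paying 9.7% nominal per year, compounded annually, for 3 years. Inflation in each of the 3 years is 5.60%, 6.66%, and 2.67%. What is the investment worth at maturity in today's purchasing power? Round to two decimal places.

Nominal value at maturity: $533,010 × (1 + 9.7%)^3 ≈ $703,647.65.
Price-level factor over 3 years: 1.0560 × 1.0666 × 1.0267 ≈ 1.1564026003.
The maturity value deflated by that factor is the answer in today's purchasing power.

$608,479.82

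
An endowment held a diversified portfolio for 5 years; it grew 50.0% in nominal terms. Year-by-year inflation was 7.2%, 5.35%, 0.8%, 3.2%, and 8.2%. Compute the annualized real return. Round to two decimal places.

3.37%

Cumulative inflation factor: 1.072 × 1.0535 × 1.008 × 1.032 × 1.082 ≈ 1.27115.
Nominal growth factor: 1.50000. Real growth factor = 1.50000 / 1.27115 ≈ 1.18003.
Annualized: 1.18003^(1/5) − 1 ≈ 0.03366.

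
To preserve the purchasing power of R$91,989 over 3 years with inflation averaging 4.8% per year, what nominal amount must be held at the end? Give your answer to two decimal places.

Cumulative price-level factor: (1+4.8%)^3 = 1.151022592.
The nominal amount required is R$91,989 scaled up by that factor.

R$105,881.42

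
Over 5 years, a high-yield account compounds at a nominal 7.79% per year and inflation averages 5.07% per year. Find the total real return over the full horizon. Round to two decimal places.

13.63%

The annual real rate is (1+7.79%)/(1+5.07%) − 1 = 2.5888%.
Compounded over 5 years: (1 + 0.025888)^5 − 1 ≈ 0.13631.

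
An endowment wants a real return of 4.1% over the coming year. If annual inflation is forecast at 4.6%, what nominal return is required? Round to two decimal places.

By the Fisher equation, 1 + r_nom = (1 + 4.1%)(1 + 4.6%) = 1.041 × 1.046 = 1.088886.
So r_nom = 8.8886%.

8.89%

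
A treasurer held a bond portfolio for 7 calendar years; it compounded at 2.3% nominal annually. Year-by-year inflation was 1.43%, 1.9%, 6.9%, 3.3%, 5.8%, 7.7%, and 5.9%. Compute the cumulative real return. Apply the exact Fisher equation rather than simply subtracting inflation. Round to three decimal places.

Cumulative inflation factor: 1.0143 × 1.019 × 1.069 × 1.033 × 1.058 × 1.077 × 1.059 ≈ 1.37726.
Nominal growth factor: 1.17254. Real growth factor = 1.17254 / 1.37726 ≈ 0.85136.
Total real return ≈ -14.8640%.

-14.864%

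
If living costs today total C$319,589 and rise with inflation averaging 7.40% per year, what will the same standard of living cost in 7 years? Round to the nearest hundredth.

Cumulative price-level factor: (1+7.40%)^7 ≈ 1.6482761309.
Multiplying C$319,589 by the price-level factor gives the future nominal sum.

C$526,770.92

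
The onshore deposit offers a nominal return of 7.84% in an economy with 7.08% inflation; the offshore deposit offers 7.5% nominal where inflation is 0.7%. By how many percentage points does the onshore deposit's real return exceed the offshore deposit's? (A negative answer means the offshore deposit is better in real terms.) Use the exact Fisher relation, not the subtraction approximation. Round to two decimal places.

-6.04

The onshore deposit real return: 1.0784/1.0708 − 1 = 0.710%.
The offshore deposit real return: 1.075/1.007 − 1 = 6.753%.
Difference: 0.710 − 6.753 = -6.043 pp.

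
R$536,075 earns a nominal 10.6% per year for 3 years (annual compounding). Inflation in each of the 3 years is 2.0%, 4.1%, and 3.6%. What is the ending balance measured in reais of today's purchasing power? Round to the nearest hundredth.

R$659,295.75

Nominal value at maturity: R$536,075 × (1 + 10.6%)^3 ≈ R$725,255.34.
Price-level factor over 3 years: 1.020 × 1.041 × 1.036 = 1.10004552.
Dividing the nominal maturity value by the price-level factor gives the value in today's money.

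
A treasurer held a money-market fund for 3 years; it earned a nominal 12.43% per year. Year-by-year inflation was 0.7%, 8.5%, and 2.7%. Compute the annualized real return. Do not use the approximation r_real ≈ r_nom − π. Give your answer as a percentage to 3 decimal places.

8.195%

Cumulative inflation factor: 1.007 × 1.085 × 1.027 ≈ 1.12210.
Nominal growth factor: 1.42117. Real growth factor = 1.42117 / 1.12210 ≈ 1.26653.
Annualized: 1.26653^(1/3) − 1 ≈ 0.08195.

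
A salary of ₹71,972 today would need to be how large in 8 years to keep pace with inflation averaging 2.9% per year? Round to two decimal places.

Cumulative price-level factor: (1+2.9%)^8 ≈ 1.2569644591.
The nominal amount required is ₹71,972 scaled up by that factor.

₹90,466.25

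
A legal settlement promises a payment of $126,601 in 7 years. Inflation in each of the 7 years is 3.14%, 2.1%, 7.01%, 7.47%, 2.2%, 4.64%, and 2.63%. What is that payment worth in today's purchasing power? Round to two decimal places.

Price-level factor over 7 years: 1.0314 × 1.021 × 1.0701 × 1.0747 × 1.022 × 1.0464 × 1.0263 ≈ 1.3291911401.
Purchasing power today: $126,601 divided by that factor.

$95,246.65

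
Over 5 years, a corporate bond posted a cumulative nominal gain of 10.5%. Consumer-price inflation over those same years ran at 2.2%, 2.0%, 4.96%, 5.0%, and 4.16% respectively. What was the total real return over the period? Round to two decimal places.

-7.66%

Cumulative inflation factor: 1.022 × 1.020 × 1.0496 × 1.050 × 1.0416 ≈ 1.19664.
Nominal growth factor: 1.10500. Real growth factor = 1.10500 / 1.19664 ≈ 0.92342.
Total real return ≈ -7.6585%.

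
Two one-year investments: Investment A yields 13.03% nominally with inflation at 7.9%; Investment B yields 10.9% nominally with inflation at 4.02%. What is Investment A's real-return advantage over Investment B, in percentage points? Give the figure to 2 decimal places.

-1.86

Investment A real return: 1.1303/1.079 − 1 = 4.754%.
Investment B real return: 1.109/1.0402 − 1 = 6.614%.
Difference: 4.754 − 6.614 = -1.860 pp.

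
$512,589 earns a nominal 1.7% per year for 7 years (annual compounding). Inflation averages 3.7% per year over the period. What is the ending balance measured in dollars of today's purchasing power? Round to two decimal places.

$447,264.74

Nominal value at maturity: $512,589 × (1 + 1.7%)^7 ≈ $576,787.65.
Price-level factor over 7 years: (1 + 3.7%)^7 ≈ 1.2895889249.
The maturity value deflated by that factor is the answer in today's purchasing power.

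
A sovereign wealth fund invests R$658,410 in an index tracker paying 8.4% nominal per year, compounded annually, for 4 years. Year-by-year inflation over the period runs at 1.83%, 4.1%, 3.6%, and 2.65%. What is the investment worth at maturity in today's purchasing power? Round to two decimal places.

Nominal value at maturity: R$658,410 × (1 + 8.4%)^4 ≈ R$909,103.96.
Price-level factor over 4 years: 1.0183 × 1.041 × 1.036 × 1.0265 ≈ 1.1273147317.
The maturity value deflated by that factor is the answer in today's purchasing power.

R$806,433.14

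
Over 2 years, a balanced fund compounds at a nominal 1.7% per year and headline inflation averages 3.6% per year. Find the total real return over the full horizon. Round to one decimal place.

The annual real rate is (1+1.7%)/(1+3.6%) − 1 = -1.8340%.
Compounded over 2 years: (1 + -0.018340)^2 − 1 ≈ -0.03634.

-3.6%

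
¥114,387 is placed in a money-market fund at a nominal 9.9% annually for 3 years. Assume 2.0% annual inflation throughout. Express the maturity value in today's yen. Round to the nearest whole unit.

¥143,077

Nominal value at maturity: ¥114,387 × (1 + 9.9%)^3 ≈ ¥151,834.
Price-level factor over 3 years: (1 + 2.0%)^3 = 1.061208.
Dividing the nominal maturity value by the price-level factor gives the value in today's money.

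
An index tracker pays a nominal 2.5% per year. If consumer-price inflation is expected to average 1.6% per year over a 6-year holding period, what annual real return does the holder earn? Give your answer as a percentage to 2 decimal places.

0.89%

With constant rates the annual real return is the same each year: (1+2.5%)/(1+1.6%) − 1 = 0.00886.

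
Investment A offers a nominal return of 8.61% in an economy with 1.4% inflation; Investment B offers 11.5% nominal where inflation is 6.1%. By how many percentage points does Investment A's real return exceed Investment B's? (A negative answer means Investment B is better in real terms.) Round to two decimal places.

Investment A real return: 1.0861/1.014 − 1 = 7.110%.
Investment B real return: 1.115/1.061 − 1 = 5.090%.
Difference: 7.110 − 5.090 = 2.020 pp.

2.02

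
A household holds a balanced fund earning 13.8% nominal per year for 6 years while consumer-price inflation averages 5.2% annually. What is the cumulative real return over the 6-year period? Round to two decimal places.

The annual real rate is (1+13.8%)/(1+5.2%) − 1 = 8.1749%.
Compounded over 6 years: (1 + 0.081749)^6 − 1 ≈ 0.60236.

60.24%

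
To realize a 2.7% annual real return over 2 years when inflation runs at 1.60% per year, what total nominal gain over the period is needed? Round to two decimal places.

Required annual nominal rate: (1+2.7%)(1+1.60%) − 1 = 4.3432%.
Cumulative over 2 years: (1 + 0.043432)^2 − 1 ≈ 0.08875.

8.88%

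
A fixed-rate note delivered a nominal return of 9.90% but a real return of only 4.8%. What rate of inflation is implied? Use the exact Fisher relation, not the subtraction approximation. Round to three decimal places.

4.866%

From (1+r_nom) = (1+r_real)(1+π), we get 1+π = (1 + 9.90%)/(1 + 4.8%) = 1.0990/1.048 ≈ 1.04866.
So π ≈ 4.8664%.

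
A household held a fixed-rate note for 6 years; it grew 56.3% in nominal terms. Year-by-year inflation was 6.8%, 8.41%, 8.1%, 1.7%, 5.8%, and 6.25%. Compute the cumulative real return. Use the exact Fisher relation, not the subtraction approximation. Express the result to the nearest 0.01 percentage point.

9.23%

Cumulative inflation factor: 1.068 × 1.0841 × 1.081 × 1.017 × 1.058 × 1.0625 ≈ 1.43088.
Nominal growth factor: 1.56300. Real growth factor = 1.56300 / 1.43088 ≈ 1.09234.
Total real return ≈ 9.2338%.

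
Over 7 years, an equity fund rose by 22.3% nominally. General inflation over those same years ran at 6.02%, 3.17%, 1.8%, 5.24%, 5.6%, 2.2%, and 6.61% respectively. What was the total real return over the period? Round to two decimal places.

-9.29%

Cumulative inflation factor: 1.0602 × 1.0317 × 1.018 × 1.0524 × 1.056 × 1.022 × 1.0661 ≈ 1.34829.
Nominal growth factor: 1.22300. Real growth factor = 1.22300 / 1.34829 ≈ 0.90708.
Total real return ≈ -9.2924%.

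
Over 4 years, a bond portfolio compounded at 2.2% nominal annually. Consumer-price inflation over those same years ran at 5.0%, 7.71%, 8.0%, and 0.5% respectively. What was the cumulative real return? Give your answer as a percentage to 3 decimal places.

Cumulative inflation factor: 1.050 × 1.0771 × 1.080 × 1.005 ≈ 1.22754.
Nominal growth factor: 1.09095. Real growth factor = 1.09095 / 1.22754 ≈ 0.88873.
Total real return ≈ -11.1273%.

-11.127%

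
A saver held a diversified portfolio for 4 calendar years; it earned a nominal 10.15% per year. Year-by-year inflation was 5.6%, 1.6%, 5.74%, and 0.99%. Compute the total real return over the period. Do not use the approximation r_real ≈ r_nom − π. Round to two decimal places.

Cumulative inflation factor: 1.056 × 1.016 × 1.0574 × 1.0099 ≈ 1.14571.
Nominal growth factor: 1.47210. Real growth factor = 1.47210 / 1.14571 ≈ 1.28488.
Total real return ≈ 28.4880%.

28.49%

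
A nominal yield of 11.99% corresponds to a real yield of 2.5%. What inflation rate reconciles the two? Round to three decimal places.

9.259%

From (1+r_nom) = (1+r_real)(1+π), we get 1+π = (1 + 11.99%)/(1 + 2.5%) = 1.1199/1.025 ≈ 1.09259.
So π ≈ 9.2585%.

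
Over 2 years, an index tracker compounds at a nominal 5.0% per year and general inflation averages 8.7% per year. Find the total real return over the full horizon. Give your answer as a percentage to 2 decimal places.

-6.69%

The annual real rate is (1+5.0%)/(1+8.7%) − 1 = -3.4039%.
Compounded over 2 years: (1 + -0.034039)^2 − 1 ≈ -0.06692.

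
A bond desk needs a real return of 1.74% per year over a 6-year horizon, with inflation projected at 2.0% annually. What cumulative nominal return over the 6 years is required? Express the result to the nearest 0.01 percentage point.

Required annual nominal rate: (1+1.74%)(1+2.0%) − 1 = 3.7748%.
Cumulative over 6 years: (1 + 0.037748)^6 − 1 ≈ 0.24897.

24.90%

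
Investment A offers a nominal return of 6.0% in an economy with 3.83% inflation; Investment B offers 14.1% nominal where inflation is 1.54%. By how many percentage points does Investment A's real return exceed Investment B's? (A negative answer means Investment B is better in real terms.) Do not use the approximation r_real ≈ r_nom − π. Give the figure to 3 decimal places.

Investment A real return: 1.060/1.0383 − 1 = 2.0900%.
Investment B real return: 1.141/1.0154 − 1 = 12.3695%.
Difference: 2.0900 − 12.3695 = -10.2795 pp.

-10.280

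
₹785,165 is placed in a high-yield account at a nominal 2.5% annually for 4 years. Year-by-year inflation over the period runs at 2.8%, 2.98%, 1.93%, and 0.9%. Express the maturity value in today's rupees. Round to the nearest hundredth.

₹796,007.58

Nominal value at maturity: ₹785,165 × (1 + 2.5%)^4 ≈ ₹866,675.25.
Price-level factor over 4 years: 1.028 × 1.0298 × 1.0193 × 1.009 ≈ 1.0887776383.
Dividing the nominal maturity value by the price-level factor gives the value in today's money.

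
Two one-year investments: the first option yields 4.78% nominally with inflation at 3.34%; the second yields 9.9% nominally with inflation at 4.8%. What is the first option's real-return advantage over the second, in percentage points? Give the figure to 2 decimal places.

The first option real return: 1.0478/1.0334 − 1 = 1.393%.
The second real return: 1.099/1.048 − 1 = 4.866%.
Difference: 1.393 − 4.866 = -3.473 pp.

-3.47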